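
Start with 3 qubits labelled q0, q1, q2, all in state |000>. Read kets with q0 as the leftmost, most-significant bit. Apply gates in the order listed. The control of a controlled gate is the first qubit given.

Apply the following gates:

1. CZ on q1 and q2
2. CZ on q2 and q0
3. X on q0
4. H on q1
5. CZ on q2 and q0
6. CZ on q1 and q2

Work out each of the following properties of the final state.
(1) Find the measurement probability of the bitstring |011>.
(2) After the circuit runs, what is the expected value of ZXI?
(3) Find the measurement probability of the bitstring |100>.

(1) The probability of measuring |011> is 0.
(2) The observable ZXI averages to -1.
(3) The probability of measuring |100> is 1/2.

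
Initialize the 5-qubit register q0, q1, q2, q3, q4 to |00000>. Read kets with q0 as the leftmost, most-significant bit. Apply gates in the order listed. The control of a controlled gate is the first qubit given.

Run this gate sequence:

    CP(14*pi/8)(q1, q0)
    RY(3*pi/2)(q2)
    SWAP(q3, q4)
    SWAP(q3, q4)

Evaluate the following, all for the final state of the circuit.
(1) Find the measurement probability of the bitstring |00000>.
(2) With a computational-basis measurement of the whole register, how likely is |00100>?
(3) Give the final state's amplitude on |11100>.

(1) The probability of measuring |00000> is 1/2.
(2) Outcome |00100> occurs with probability 1/2.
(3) |11100> carries amplitude 0 in the final state.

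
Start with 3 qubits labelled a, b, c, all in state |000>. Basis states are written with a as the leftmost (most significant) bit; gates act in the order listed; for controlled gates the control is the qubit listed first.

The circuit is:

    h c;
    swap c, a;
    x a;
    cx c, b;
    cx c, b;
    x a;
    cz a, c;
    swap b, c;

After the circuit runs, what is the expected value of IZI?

In the final state, IZI has expectation 1. Key observation: gates 3-6 undo each other exactly, leaving only the rest of the circuit to track.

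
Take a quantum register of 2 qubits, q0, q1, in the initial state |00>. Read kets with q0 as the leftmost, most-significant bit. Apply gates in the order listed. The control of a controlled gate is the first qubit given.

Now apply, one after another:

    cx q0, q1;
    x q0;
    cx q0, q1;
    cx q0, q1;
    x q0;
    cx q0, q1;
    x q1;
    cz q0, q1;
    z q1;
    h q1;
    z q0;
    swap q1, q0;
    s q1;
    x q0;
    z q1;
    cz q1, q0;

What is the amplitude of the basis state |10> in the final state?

The amplitude on |10> is -sqrt(2)/2.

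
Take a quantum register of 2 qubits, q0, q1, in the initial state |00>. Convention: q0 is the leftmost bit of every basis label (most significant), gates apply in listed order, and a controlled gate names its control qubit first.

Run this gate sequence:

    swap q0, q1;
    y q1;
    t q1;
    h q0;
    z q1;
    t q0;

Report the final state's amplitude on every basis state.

The final amplitudes are 0 on |00>, -sqrt(2)*exp(3*I*pi/4)/2 on |01>, 0 on |10>, sqrt(2)/2 on |11>.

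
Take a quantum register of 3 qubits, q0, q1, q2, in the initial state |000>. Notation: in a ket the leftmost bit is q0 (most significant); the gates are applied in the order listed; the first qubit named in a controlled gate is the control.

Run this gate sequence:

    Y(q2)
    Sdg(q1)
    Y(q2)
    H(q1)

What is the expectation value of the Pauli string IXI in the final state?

The expectation value of IXI is 1.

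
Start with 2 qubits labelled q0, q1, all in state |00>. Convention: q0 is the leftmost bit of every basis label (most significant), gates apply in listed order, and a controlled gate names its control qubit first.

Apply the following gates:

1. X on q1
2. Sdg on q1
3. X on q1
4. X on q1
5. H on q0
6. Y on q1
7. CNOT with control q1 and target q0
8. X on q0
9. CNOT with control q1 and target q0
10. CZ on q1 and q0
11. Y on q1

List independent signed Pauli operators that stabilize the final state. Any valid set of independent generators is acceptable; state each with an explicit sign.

The final state is stabilized by the group generated by +XI, -IZ; other independent generating sets are equally valid.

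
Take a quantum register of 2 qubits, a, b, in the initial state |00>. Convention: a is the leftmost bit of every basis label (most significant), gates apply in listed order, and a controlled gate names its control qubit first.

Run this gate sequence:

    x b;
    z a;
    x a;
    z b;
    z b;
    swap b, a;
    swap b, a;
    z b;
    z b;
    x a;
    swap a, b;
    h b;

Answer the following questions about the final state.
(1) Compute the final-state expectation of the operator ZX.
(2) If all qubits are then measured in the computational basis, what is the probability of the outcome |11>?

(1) The expectation value of ZX is -1. Key observation: gates 3-10 undo each other exactly, leaving only the rest of the circuit to track.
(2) Outcome |11> occurs with probability 1/2.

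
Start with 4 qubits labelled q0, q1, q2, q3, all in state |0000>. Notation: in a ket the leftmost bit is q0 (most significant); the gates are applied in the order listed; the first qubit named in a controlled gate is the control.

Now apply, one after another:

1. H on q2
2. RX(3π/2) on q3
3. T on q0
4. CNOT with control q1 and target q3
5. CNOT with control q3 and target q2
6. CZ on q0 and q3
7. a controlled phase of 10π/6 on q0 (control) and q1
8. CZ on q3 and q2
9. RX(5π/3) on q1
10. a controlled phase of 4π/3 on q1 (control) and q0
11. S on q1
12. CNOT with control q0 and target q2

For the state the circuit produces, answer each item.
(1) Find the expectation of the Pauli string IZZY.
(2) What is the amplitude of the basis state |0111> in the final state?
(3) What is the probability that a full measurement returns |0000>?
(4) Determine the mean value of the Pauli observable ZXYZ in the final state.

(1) The expectation value of IZZY is 1/2.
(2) |0111> carries amplitude I/4 in the final state.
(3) Outcome |0000> occurs with probability 3/16.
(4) The expectation value of ZXYZ is 0.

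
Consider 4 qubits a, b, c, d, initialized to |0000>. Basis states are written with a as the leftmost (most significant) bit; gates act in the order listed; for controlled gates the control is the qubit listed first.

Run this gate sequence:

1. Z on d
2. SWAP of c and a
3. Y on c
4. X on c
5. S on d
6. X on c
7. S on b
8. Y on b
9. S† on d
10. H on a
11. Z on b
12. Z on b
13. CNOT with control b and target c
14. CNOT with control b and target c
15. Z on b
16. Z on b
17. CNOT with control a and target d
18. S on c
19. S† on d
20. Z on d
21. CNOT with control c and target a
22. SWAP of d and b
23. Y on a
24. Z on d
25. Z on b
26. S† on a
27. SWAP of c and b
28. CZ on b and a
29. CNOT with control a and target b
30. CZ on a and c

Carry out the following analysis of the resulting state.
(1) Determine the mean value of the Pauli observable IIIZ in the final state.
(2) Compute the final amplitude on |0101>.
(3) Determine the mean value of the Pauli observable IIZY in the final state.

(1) The observable IIIZ averages to -1. Key observation: the block from step 11 through step 16 cancels to the identity and can be dropped.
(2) The amplitude on |0101> is sqrt(2)/2.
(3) In the final state, IIZY has expectation 0.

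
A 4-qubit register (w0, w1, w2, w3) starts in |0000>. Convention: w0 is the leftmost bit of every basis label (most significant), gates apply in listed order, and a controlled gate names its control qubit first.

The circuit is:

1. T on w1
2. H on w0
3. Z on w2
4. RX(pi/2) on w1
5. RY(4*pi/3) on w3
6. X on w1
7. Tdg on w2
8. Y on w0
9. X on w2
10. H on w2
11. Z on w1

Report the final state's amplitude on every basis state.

The resulting statevector has amplitude sqrt(2)/8 on |0000>, -sqrt(6)/8 on |0001>, -sqrt(2)/8 on |0010>, sqrt(6)/8 on |0011>, -sqrt(2)*I/8 on |0100>, sqrt(6)*I/8 on |0101>, sqrt(2)*I/8 on |0110>, -sqrt(6)*I/8 on |0111>, -sqrt(2)/8 on |1000>, sqrt(6)/8 on |1001>, sqrt(2)/8 on |1010>, -sqrt(6)/8 on |1011>, sqrt(2)*I/8 on |1100>, -sqrt(6)*I/8 on |1101>, -sqrt(2)*I/8 on |1110>, sqrt(6)*I/8 on |1111>.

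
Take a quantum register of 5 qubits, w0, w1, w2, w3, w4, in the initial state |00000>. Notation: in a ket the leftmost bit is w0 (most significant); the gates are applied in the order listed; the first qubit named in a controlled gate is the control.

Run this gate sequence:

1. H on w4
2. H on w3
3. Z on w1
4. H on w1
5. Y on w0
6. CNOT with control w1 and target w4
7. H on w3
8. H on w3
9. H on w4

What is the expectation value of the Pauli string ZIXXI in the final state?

In the final state, ZIXXI has expectation 0.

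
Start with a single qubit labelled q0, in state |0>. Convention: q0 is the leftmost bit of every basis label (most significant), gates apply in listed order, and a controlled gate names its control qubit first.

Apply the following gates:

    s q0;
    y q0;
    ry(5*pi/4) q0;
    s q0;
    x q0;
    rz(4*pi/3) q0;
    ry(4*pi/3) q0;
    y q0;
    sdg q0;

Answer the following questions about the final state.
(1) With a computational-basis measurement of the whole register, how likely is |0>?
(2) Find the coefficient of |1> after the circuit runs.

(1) Outcome |0> occurs with probability sqrt(2)/16 + 1/2.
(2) |1> carries amplitude (sqrt(2 - sqrt(2))/4 + sqrt(3*sqrt(2) + 6)*exp(5*I*pi/6)/4)*exp(I*pi/3) in the final state.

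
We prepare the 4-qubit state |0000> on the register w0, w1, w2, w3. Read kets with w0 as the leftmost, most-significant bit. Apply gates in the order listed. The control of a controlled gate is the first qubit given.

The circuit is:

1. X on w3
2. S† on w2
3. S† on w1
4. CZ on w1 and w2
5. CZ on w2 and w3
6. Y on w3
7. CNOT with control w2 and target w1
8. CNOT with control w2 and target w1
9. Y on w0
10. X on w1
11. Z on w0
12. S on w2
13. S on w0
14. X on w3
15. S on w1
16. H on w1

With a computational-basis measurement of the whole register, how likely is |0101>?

Outcome |0101> occurs with probability 0.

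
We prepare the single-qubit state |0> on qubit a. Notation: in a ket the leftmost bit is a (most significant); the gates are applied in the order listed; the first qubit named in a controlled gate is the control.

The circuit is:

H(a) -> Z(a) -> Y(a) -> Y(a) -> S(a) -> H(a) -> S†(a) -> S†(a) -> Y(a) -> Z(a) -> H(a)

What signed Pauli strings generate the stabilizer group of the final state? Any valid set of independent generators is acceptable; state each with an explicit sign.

The stabilizer group can be generated by -Y, among other valid generating sets.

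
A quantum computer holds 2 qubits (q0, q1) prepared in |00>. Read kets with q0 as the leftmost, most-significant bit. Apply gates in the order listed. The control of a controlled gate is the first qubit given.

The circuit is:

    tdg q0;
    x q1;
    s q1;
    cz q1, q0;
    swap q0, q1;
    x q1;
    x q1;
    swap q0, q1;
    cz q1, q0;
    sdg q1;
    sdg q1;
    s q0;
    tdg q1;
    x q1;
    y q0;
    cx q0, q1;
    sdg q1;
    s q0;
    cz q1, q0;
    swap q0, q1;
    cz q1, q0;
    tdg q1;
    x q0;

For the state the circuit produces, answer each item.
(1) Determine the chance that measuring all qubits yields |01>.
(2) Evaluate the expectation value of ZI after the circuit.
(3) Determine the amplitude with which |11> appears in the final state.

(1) A full measurement returns |01> with probability 1. Key observation: steps 3-10 multiply out to the identity, so the circuit reduces to the remaining gates.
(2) In the final state, ZI has expectation 1.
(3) |11> carries amplitude 0 in the final state.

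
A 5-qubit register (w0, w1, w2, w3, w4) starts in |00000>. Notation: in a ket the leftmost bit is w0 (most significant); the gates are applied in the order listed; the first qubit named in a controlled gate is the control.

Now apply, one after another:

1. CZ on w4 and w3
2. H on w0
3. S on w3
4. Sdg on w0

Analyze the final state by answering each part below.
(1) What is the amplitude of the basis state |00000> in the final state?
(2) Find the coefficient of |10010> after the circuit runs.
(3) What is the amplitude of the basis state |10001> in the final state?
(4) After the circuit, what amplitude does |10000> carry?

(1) The final state's coefficient on |00000> equals sqrt(2)/2.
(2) The amplitude on |10010> is 0.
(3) |10001> carries amplitude 0 in the final state.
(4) The final state's coefficient on |10000> equals -sqrt(2)*I/2.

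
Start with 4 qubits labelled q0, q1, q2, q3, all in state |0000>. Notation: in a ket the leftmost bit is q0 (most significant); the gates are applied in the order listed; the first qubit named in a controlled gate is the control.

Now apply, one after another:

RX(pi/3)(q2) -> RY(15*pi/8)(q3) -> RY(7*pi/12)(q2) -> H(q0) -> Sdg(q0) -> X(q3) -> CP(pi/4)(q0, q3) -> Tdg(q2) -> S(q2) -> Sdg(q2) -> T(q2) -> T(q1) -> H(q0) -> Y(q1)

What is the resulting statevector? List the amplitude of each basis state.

The final amplitudes are 0 on |0000>, 0 on |0001>, 0 on |0010>, 0 on |0011>, -sqrt(3)*sqrt(1/2 - sqrt(2)/4)*sin(pi/16)/4 + sqrt(sqrt(2)/4 + 1/2)*sin(pi/16)/4 + I*sqrt(sqrt(2)/4 + 1/2)*sin(pi/16)/2 on |0100>, sqrt(3)*sqrt(1/2 - sqrt(2)/4)*cos(pi/16)/8 + sqrt(sqrt(2)/4 + 1/2)*cos(pi/16)/8 - 3*I*sqrt(sqrt(2)/4 + 1/2)*cos(pi/16)/8 - 3*sqrt(sqrt(2)/4 + 1/2)*exp(I*pi/4)*cos(pi/16)/8 - I*sqrt(sqrt(2)/4 + 1/2)*exp(I*pi/4)*cos(pi/16)/8 - sqrt(3)*I*sqrt(1/2 - sqrt(2)/4)*exp(I*pi/4)*cos(pi/16)/8 + sqrt(3)*sqrt(1/2 - sqrt(2)/4)*exp(I*pi/4)*cos(pi/16)/8 + sqrt(3)*I*sqrt(1/2 - sqrt(2)/4)*cos(pi/16)/8 on |0101>, sqrt(1/2 - sqrt(2)/4)*sin(pi/16)/4 + sqrt(3)*sqrt(sqrt(2)/4 + 1/2)*sin(pi/16)/4 + I*sqrt(1/2 - sqrt(2)/4)*sin(pi/16)/2 on |0110>, -sqrt(3)*sqrt(sqrt(2)/4 + 1/2)*cos(pi/16)/8 + sqrt(1/2 - sqrt(2)/4)*cos(pi/16)/8 - sqrt(3)*I*sqrt(sqrt(2)/4 + 1/2)*cos(pi/16)/8 - 3*I*sqrt(1/2 - sqrt(2)/4)*cos(pi/16)/8 - sqrt(3)*sqrt(sqrt(2)/4 + 1/2)*exp(I*pi/4)*cos(pi/16)/8 - 3*sqrt(1/2 - sqrt(2)/4)*exp(I*pi/4)*cos(pi/16)/8 - I*sqrt(1/2 - sqrt(2)/4)*exp(I*pi/4)*cos(pi/16)/8 + sqrt(3)*I*sqrt(sqrt(2)/4 + 1/2)*exp(I*pi/4)*cos(pi/16)/8 on |0111>, 0 on |1000>, 0 on |1001>, 0 on |1010>, 0 on |1011>, -sqrt(sqrt(2)/4 + 1/2)*sin(pi/16)/2 - sqrt(3)*I*sqrt(1/2 - sqrt(2)/4)*sin(pi/16)/4 + I*sqrt(sqrt(2)/4 + 1/2)*sin(pi/16)/4 on |1100>, sqrt(3)*sqrt(1/2 - sqrt(2)/4)*cos(pi/16)/8 + sqrt(sqrt(2)/4 + 1/2)*cos(pi/16)/8 - 3*I*sqrt(sqrt(2)/4 + 1/2)*cos(pi/16)/8 - sqrt(3)*sqrt(1/2 - sqrt(2)/4)*exp(I*pi/4)*cos(pi/16)/8 + sqrt(3)*I*sqrt(1/2 - sqrt(2)/4)*exp(I*pi/4)*cos(pi/16)/8 + I*sqrt(sqrt(2)/4 + 1/2)*exp(I*pi/4)*cos(pi/16)/8 + sqrt(3)*I*sqrt(1/2 - sqrt(2)/4)*cos(pi/16)/8 + 3*sqrt(sqrt(2)/4 + 1/2)*exp(I*pi/4)*cos(pi/16)/8 on |1101>, -sqrt(1/2 - sqrt(2)/4)*sin(pi/16)/2 + I*sqrt(1/2 - sqrt(2)/4)*sin(pi/16)/4 + sqrt(3)*I*sqrt(sqrt(2)/4 + 1/2)*sin(pi/16)/4 on |1110>, -sqrt(3)*sqrt(sqrt(2)/4 + 1/2)*cos(pi/16)/8 + sqrt(1/2 - sqrt(2)/4)*cos(pi/16)/8 - sqrt(3)*I*sqrt(sqrt(2)/4 + 1/2)*cos(pi/16)/8 - 3*I*sqrt(1/2 - sqrt(2)/4)*cos(pi/16)/8 - sqrt(3)*I*sqrt(sqrt(2)/4 + 1/2)*exp(I*pi/4)*cos(pi/16)/8 + I*sqrt(1/2 - sqrt(2)/4)*exp(I*pi/4)*cos(pi/16)/8 + 3*sqrt(1/2 - sqrt(2)/4)*exp(I*pi/4)*cos(pi/16)/8 + sqrt(3)*sqrt(sqrt(2)/4 + 1/2)*exp(I*pi/4)*cos(pi/16)/8 on |1111>. Key observation: gates 8-11 undo each other exactly, leaving only the rest of the circuit to track.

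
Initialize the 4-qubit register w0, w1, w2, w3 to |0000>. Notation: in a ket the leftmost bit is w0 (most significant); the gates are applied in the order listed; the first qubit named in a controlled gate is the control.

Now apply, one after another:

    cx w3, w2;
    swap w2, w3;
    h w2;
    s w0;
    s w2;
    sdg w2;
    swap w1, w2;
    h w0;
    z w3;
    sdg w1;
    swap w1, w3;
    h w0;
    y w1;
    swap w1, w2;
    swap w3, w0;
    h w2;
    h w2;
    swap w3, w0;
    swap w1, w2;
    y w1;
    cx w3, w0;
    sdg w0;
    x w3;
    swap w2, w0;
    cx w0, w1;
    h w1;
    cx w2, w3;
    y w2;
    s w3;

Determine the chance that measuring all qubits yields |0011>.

Outcome |0011> occurs with probability 1/4. Key observation: steps 13-20 multiply out to the identity, so the circuit reduces to the remaining gates.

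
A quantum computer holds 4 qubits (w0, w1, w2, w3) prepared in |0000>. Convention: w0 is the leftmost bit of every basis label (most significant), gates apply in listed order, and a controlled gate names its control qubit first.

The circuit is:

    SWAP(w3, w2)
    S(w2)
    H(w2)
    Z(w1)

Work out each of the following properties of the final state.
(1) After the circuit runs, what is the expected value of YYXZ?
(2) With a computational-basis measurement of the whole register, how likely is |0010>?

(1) In the final state, YYXZ has expectation 0.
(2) The probability of measuring |0010> is 1/2.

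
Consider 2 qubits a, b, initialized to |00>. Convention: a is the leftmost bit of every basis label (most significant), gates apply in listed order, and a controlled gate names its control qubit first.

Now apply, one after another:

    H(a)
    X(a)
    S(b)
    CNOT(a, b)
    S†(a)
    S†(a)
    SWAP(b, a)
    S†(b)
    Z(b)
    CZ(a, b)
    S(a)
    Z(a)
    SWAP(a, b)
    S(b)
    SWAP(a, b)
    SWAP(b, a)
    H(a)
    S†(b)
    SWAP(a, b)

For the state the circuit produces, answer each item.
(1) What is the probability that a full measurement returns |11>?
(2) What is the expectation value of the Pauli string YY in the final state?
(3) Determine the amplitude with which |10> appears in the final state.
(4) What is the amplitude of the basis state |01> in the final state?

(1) The probability of measuring |11> is 1/4.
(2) The observable YY averages to 1.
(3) The amplitude on |10> is 1/2.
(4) The amplitude on |01> is 1/2.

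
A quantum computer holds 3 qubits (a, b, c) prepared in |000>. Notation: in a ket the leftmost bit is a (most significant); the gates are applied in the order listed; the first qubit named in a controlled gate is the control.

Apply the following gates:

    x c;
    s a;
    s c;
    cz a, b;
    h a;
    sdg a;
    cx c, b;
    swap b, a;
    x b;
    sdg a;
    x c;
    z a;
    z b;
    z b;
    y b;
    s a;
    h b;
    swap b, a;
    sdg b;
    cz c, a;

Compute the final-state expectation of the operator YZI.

The observable YZI averages to 1.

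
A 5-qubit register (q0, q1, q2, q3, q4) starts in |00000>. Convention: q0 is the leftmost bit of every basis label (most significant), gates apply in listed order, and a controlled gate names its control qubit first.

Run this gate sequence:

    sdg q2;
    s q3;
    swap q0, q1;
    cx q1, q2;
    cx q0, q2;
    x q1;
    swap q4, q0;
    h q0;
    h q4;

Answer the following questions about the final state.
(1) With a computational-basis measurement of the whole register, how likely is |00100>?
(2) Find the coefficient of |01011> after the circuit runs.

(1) Outcome |00100> occurs with probability 0.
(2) The amplitude on |01011> is 0.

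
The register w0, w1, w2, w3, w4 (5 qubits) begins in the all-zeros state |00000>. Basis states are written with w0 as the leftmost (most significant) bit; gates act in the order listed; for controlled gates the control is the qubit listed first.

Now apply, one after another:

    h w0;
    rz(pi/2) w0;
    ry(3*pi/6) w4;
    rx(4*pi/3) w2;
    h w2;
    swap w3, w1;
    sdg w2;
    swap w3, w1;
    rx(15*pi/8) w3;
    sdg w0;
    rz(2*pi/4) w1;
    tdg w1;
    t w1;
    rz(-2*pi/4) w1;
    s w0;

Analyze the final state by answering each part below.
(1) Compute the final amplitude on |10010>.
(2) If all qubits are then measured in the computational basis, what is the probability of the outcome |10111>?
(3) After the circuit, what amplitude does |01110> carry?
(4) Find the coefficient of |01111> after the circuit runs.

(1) The final state's coefficient on |10010> equals (-sqrt(6) + sqrt(2)*I)*exp(I*pi/4)*sin(pi/16)/8. Key observation: steps 10-15 multiply out to the identity, so the circuit reduces to the remaining gates.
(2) A full measurement returns |10111> with probability sin(pi/16)**2/8.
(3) The final state's coefficient on |01110> equals 0.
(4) The amplitude on |01111> is 0.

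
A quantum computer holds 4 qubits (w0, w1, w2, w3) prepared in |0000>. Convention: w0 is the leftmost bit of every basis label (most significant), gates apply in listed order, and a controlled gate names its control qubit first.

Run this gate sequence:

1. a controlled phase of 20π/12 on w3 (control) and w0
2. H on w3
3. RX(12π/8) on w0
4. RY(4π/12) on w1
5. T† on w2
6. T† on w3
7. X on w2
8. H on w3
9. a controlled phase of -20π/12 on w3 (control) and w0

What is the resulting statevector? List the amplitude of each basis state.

The final amplitudes are 0 on |0000>, 0 on |0001>, sqrt(6)*(-1 + exp(3*I*pi/4))/8 on |0010>, sqrt(6)*(-1 - exp(3*I*pi/4))/8 on |0011>, 0 on |0100>, 0 on |0101>, sqrt(2)*(-1 + exp(3*I*pi/4))/8 on |0110>, sqrt(2)*(-1 - exp(3*I*pi/4))/8 on |0111>, 0 on |1000>, 0 on |1001>, sqrt(6)*(-I - exp(I*pi/4))/8 on |1010>, sqrt(6)*(-exp(5*I*pi/6) + exp(7*I*pi/12))/8 on |1011>, 0 on |1100>, 0 on |1101>, sqrt(2)*(-I - exp(I*pi/4))/8 on |1110>, sqrt(2)*(-exp(5*I*pi/6) + exp(7*I*pi/12))/8 on |1111>.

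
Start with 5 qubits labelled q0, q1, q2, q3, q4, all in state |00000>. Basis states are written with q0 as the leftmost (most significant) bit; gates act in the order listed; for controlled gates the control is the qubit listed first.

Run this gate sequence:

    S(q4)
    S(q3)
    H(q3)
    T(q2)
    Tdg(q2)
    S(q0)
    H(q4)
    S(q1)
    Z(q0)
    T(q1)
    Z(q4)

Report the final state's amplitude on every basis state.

The final amplitudes are 1/2 on |00000>, -1/2 on |00001>, 1/2 on |00010>, -1/2 on |00011>, and 0 on every other basis state.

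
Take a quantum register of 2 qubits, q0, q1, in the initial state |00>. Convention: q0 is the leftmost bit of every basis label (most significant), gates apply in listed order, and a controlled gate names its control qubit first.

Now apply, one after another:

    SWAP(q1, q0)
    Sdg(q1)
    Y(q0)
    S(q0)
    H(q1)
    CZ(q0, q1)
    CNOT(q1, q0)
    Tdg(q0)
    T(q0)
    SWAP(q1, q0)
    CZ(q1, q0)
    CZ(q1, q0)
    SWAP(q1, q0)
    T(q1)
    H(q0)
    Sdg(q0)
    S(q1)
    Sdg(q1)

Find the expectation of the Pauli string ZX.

The expectation value of ZX is -sqrt(2)/2. Key observation: steps 10-13 multiply out to the identity, so the circuit reduces to the remaining gates.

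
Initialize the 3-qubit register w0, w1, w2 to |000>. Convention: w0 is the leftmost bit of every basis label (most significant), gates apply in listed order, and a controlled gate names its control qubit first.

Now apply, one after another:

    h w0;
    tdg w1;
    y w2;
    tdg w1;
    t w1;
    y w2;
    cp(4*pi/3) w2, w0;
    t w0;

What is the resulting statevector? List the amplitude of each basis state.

After the circuit, the state carries amplitude sqrt(2)/2 on |000>, sqrt(2)*exp(I*pi/4)/2 on |100>, and 0 on every other basis state. Key observation: the block from step 3 through step 6 cancels to the identity and can be dropped.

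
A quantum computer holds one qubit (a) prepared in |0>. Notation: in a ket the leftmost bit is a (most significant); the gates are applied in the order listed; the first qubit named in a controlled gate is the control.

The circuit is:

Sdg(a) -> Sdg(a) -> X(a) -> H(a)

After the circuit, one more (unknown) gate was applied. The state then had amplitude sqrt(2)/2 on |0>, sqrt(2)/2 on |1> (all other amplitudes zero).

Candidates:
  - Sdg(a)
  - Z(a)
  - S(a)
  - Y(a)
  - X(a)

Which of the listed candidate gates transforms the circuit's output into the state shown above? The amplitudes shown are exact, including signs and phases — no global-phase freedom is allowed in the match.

The unique candidate consistent with the amplitudes is Z(a).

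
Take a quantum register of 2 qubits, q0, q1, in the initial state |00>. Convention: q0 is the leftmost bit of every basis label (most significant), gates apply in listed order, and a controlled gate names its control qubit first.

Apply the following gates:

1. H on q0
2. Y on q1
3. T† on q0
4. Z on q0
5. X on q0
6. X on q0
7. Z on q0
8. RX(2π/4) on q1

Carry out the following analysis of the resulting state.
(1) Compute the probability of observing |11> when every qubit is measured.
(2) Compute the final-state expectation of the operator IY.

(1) The probability of measuring |11> is 1/4.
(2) In the final state, IY has expectation 1.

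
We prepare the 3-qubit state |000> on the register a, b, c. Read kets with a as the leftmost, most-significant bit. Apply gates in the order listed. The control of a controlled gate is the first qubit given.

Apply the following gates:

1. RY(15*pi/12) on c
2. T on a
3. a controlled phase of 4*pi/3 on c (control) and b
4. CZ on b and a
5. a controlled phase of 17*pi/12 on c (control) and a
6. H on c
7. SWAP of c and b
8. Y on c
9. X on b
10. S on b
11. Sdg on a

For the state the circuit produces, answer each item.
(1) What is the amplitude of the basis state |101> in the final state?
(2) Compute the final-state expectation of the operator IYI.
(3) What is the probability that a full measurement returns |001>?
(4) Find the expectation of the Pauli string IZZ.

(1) The final state's coefficient on |101> equals 0.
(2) The expectation value of IYI is -sqrt(2)/2.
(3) Outcome |001> occurs with probability sqrt(2)/4 + 1/2.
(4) The expectation value of IZZ is -sqrt(2)/2.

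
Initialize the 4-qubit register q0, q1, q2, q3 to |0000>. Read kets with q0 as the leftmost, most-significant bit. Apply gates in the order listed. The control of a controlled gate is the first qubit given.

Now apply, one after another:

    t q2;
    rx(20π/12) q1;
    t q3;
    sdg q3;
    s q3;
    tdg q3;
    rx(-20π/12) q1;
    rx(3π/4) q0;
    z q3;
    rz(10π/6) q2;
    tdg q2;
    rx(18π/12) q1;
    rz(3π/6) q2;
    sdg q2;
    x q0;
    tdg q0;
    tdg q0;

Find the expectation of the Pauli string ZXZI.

In the final state, ZXZI has expectation 0. Key observation: steps 2-7 multiply out to the identity, so the circuit reduces to the remaining gates.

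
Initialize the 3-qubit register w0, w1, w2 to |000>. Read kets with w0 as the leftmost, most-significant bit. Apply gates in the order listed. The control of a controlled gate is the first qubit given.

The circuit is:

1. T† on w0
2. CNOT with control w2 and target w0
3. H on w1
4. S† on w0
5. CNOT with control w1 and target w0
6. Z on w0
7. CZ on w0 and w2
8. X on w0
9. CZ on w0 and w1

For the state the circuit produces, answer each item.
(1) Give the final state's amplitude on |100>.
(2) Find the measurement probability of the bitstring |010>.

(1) The final state's coefficient on |100> equals sqrt(2)/2.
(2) A full measurement returns |010> with probability 1/2.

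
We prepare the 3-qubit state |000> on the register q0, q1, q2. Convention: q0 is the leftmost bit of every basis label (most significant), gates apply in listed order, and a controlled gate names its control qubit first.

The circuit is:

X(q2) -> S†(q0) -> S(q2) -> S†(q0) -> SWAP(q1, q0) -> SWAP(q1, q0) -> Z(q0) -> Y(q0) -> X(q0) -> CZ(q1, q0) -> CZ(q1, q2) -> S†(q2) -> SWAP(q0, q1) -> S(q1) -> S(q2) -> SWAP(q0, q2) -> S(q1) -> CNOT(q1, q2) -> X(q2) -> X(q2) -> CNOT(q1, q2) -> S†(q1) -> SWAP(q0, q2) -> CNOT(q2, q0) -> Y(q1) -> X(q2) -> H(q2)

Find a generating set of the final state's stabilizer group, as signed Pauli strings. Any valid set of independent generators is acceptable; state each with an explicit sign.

The stabilizer group can be generated by +IIX, -ZII, -IZI, among other valid generating sets. Key observation: the block from step 16 through step 23 cancels to the identity and can be dropped.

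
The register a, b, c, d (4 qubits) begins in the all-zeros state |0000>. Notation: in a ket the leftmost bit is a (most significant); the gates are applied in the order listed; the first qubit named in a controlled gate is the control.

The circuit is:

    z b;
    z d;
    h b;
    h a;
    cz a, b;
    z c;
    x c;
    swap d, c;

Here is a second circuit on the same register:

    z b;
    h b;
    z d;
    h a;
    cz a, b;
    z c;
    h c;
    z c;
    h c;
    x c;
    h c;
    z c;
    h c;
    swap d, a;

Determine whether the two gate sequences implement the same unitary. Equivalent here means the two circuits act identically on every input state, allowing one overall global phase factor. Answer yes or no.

No — the two circuits implement different unitaries, even allowing a global phase.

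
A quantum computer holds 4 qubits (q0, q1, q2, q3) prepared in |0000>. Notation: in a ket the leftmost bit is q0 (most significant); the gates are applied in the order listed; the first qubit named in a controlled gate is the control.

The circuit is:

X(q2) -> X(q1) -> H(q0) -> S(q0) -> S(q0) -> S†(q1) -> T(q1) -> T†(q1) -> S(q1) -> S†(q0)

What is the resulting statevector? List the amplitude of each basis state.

The resulting statevector has amplitude sqrt(2)/2 on |0110>, sqrt(2)*I/2 on |1110>, and 0 on every other basis state. Key observation: steps 5-10 multiply out to the identity, so the circuit reduces to the remaining gates.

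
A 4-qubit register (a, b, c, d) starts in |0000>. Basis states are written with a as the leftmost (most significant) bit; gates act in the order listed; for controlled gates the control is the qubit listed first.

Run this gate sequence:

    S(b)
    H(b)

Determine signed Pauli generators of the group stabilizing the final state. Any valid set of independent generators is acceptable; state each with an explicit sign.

The stabilizer group can be generated by +IXII, +ZIII, +IIZI, +IIIZ, among other valid generating sets.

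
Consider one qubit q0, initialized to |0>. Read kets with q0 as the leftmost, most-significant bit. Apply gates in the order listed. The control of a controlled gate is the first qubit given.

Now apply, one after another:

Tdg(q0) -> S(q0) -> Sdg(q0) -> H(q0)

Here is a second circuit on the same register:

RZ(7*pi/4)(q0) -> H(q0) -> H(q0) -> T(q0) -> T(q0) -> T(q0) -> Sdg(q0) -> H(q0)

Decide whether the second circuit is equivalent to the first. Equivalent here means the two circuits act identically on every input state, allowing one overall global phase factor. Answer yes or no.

No, they are not equivalent — no single phase factor reconciles the two unitaries.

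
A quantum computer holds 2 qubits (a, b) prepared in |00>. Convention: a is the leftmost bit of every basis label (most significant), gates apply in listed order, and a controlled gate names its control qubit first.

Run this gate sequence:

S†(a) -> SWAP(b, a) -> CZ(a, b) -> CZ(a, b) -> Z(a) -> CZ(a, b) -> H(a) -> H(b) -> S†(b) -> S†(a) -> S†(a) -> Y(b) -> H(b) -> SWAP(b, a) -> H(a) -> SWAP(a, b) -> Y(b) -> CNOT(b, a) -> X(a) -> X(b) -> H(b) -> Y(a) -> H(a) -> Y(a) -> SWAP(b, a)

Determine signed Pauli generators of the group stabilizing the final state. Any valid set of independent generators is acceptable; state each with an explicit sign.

The final state is stabilized by the group generated by +YI, -IZ; other independent generating sets are equally valid.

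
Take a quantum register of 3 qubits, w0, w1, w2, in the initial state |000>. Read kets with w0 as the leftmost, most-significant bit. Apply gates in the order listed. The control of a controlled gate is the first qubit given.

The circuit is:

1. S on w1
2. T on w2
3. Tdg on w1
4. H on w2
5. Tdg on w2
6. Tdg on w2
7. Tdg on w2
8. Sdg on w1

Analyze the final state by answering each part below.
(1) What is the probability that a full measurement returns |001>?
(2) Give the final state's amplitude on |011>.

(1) A full measurement returns |001> with probability 1/2.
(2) The amplitude on |011> is 0.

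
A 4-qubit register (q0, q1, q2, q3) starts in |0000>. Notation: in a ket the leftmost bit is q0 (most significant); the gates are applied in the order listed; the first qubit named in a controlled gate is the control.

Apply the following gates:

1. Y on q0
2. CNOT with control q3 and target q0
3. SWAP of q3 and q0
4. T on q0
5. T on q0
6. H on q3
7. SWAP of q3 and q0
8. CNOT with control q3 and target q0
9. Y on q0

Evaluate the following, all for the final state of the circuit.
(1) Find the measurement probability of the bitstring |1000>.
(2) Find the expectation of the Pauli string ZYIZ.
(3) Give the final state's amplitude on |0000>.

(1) Outcome |1000> occurs with probability 1/2.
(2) The observable ZYIZ averages to 0.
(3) The amplitude on |0000> is -sqrt(2)/2.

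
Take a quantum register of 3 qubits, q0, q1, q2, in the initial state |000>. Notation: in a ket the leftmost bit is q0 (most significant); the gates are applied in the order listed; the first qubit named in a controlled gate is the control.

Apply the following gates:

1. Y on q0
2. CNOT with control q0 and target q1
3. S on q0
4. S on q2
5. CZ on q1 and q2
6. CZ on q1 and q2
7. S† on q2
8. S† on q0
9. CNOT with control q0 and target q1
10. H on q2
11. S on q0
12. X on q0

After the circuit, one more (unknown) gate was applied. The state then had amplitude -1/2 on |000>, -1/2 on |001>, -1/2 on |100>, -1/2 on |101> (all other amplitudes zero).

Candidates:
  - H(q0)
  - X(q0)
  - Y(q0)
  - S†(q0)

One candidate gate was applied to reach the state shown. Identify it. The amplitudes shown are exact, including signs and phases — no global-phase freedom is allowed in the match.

The applied gate was H(q0). Key observation: the block from step 2 through step 9 cancels to the identity and can be dropped.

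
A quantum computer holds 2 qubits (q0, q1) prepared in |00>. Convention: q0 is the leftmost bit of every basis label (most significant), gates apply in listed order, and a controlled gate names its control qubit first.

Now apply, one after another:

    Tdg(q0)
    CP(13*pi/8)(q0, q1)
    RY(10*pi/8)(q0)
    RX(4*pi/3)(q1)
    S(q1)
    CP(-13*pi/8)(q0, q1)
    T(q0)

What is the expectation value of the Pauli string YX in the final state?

The observable YX averages to sqrt(6)*(sqrt(2) + sqrt(sqrt(2) + 2))/16.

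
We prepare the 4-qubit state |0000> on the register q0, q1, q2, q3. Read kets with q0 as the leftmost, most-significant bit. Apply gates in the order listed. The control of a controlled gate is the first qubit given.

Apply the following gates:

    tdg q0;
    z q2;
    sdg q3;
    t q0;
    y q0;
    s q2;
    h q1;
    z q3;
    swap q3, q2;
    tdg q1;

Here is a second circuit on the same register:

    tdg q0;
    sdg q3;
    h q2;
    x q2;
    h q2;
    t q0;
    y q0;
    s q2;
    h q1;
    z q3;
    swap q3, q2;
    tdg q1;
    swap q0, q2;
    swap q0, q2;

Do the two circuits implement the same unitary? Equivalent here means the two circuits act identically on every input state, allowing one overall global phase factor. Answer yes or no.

Yes — the two circuits implement the same unitary up to a global phase.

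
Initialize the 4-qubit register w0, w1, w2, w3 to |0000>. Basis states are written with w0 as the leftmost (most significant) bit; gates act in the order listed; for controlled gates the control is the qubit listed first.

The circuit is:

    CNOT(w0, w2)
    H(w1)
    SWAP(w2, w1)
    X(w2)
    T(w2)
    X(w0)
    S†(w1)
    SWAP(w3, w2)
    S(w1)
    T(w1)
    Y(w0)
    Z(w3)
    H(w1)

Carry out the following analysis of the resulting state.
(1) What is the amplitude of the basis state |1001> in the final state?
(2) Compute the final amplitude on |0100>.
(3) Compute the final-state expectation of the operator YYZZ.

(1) The final state's coefficient on |1001> equals 0.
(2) The final state's coefficient on |0100> equals -I/2.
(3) The expectation value of YYZZ is 0.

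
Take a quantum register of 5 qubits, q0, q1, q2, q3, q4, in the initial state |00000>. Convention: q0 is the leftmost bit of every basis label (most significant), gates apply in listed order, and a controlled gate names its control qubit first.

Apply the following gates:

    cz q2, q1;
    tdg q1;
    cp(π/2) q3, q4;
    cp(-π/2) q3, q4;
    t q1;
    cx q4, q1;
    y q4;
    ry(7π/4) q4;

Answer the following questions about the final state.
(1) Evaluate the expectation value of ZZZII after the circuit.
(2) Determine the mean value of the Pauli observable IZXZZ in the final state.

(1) The observable ZZZII averages to 1. Key observation: steps 2-5 multiply out to the identity, so the circuit reduces to the remaining gates.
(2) The observable IZXZZ averages to 0.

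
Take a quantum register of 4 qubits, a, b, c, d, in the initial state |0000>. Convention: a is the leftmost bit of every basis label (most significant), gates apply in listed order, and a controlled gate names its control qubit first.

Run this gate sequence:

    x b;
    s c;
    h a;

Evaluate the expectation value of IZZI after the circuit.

In the final state, IZZI has expectation -1.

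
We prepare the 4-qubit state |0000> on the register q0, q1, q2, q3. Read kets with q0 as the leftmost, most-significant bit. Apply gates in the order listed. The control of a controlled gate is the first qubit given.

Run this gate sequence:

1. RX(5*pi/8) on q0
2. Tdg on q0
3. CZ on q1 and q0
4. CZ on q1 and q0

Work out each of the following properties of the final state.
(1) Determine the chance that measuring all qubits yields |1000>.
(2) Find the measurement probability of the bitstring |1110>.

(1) A full measurement returns |1000> with probability sin(5*pi/16)**2. Key observation: steps 3-4 multiply out to the identity, so the circuit reduces to the remaining gates.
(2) Outcome |1110> occurs with probability 0.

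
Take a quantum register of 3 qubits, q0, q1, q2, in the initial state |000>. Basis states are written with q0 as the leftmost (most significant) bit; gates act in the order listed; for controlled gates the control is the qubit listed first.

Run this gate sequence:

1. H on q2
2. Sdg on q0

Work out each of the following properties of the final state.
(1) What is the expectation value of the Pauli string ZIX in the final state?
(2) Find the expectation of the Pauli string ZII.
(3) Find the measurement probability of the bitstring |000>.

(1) The observable ZIX averages to 1.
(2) The expectation value of ZII is 1.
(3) The probability of measuring |000> is 1/2.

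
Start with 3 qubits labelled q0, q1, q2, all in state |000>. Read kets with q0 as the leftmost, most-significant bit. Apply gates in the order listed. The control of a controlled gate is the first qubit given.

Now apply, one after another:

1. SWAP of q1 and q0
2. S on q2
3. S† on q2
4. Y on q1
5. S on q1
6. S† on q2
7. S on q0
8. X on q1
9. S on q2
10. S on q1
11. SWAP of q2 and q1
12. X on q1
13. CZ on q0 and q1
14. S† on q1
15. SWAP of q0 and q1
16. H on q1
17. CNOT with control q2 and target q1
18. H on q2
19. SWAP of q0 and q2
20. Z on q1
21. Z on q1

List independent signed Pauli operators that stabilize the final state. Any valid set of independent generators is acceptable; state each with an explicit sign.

The stabilizer group can be generated by +XII, +IXI, -IIZ, among other valid generating sets.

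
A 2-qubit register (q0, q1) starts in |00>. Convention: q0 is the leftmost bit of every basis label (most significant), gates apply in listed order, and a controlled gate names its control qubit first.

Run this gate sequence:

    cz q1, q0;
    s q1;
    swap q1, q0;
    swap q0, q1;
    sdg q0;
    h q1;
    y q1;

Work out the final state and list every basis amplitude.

The final amplitudes are -sqrt(2)*I/2 on |00>, sqrt(2)*I/2 on |01>, 0 on |10>, 0 on |11>.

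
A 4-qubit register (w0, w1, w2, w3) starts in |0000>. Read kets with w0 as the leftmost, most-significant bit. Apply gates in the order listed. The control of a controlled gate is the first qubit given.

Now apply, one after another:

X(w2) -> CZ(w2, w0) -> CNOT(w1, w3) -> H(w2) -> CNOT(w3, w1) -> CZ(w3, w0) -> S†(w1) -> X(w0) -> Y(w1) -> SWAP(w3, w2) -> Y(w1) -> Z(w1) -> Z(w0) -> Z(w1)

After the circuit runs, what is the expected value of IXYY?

In the final state, IXYY has expectation 0.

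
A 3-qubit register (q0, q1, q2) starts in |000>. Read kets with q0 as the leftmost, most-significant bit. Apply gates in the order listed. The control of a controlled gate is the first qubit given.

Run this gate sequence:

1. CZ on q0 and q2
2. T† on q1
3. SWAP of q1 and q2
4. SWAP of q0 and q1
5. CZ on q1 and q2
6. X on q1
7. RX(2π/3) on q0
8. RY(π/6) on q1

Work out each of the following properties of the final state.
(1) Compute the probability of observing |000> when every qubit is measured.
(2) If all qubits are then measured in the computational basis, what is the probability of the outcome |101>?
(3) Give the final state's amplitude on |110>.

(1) The probability of measuring |000> is 1/8 - sqrt(3)/16.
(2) A full measurement returns |101> with probability 0.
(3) |110> carries amplitude I*(-3*sqrt(2) - sqrt(6))/8 in the final state.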